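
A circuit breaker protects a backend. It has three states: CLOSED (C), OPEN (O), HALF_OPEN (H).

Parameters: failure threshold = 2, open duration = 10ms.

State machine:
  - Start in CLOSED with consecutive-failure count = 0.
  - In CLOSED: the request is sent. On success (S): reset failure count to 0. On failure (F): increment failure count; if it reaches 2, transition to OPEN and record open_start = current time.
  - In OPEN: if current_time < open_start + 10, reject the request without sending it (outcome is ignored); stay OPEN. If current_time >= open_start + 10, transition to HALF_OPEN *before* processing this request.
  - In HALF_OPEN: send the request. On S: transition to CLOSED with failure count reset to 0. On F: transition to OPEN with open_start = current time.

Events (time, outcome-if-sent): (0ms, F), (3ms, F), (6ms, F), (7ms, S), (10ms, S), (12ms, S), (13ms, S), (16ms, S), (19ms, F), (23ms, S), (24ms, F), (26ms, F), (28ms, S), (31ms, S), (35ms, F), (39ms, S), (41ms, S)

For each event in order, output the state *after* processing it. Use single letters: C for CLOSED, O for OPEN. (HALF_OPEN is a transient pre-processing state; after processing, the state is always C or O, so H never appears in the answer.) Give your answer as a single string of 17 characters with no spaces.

Answer: COOOOOCCCCCOOOOCC

Derivation:
State after each event:
  event#1 t=0ms outcome=F: state=CLOSED
  event#2 t=3ms outcome=F: state=OPEN
  event#3 t=6ms outcome=F: state=OPEN
  event#4 t=7ms outcome=S: state=OPEN
  event#5 t=10ms outcome=S: state=OPEN
  event#6 t=12ms outcome=S: state=OPEN
  event#7 t=13ms outcome=S: state=CLOSED
  event#8 t=16ms outcome=S: state=CLOSED
  event#9 t=19ms outcome=F: state=CLOSED
  event#10 t=23ms outcome=S: state=CLOSED
  event#11 t=24ms outcome=F: state=CLOSED
  event#12 t=26ms outcome=F: state=OPEN
  event#13 t=28ms outcome=S: state=OPEN
  event#14 t=31ms outcome=S: state=OPEN
  event#15 t=35ms outcome=F: state=OPEN
  event#16 t=39ms outcome=S: state=CLOSED
  event#17 t=41ms outcome=S: state=CLOSED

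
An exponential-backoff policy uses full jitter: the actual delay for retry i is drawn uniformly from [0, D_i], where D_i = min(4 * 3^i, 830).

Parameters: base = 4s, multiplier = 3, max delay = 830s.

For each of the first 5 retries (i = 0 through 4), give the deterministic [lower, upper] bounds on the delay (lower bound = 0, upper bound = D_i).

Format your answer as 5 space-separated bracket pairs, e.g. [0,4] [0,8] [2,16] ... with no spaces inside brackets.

Answer: [0,4] [0,12] [0,36] [0,108] [0,324]

Derivation:
Computing bounds per retry:
  i=0: D_i=min(4*3^0,830)=4, bounds=[0,4]
  i=1: D_i=min(4*3^1,830)=12, bounds=[0,12]
  i=2: D_i=min(4*3^2,830)=36, bounds=[0,36]
  i=3: D_i=min(4*3^3,830)=108, bounds=[0,108]
  i=4: D_i=min(4*3^4,830)=324, bounds=[0,324]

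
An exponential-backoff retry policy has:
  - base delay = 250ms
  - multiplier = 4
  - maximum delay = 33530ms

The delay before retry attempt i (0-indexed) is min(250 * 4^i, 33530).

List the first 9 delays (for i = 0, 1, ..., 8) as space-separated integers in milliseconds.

Answer: 250 1000 4000 16000 33530 33530 33530 33530 33530

Derivation:
Computing each delay:
  i=0: min(250*4^0, 33530) = 250
  i=1: min(250*4^1, 33530) = 1000
  i=2: min(250*4^2, 33530) = 4000
  i=3: min(250*4^3, 33530) = 16000
  i=4: min(250*4^4, 33530) = 33530
  i=5: min(250*4^5, 33530) = 33530
  i=6: min(250*4^6, 33530) = 33530
  i=7: min(250*4^7, 33530) = 33530
  i=8: min(250*4^8, 33530) = 33530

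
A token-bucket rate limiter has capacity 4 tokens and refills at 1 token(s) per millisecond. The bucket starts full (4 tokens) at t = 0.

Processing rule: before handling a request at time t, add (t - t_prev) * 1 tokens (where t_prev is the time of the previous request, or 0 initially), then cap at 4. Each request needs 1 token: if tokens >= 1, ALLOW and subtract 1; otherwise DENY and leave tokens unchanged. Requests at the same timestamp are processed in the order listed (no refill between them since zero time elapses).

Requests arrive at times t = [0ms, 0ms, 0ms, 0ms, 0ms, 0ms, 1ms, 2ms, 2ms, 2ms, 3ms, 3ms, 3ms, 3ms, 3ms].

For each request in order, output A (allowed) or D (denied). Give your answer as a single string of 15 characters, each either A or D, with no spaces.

Answer: AAAADDAADDADDDD

Derivation:
Simulating step by step:
  req#1 t=0ms: ALLOW
  req#2 t=0ms: ALLOW
  req#3 t=0ms: ALLOW
  req#4 t=0ms: ALLOW
  req#5 t=0ms: DENY
  req#6 t=0ms: DENY
  req#7 t=1ms: ALLOW
  req#8 t=2ms: ALLOW
  req#9 t=2ms: DENY
  req#10 t=2ms: DENY
  req#11 t=3ms: ALLOW
  req#12 t=3ms: DENY
  req#13 t=3ms: DENY
  req#14 t=3ms: DENY
  req#15 t=3ms: DENY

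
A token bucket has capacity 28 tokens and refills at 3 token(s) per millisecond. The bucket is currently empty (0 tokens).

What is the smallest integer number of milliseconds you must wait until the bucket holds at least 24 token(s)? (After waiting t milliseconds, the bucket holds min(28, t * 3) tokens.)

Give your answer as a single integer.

Need t * 3 >= 24, so t >= 24/3.
Smallest integer t = ceil(24/3) = 8.

Answer: 8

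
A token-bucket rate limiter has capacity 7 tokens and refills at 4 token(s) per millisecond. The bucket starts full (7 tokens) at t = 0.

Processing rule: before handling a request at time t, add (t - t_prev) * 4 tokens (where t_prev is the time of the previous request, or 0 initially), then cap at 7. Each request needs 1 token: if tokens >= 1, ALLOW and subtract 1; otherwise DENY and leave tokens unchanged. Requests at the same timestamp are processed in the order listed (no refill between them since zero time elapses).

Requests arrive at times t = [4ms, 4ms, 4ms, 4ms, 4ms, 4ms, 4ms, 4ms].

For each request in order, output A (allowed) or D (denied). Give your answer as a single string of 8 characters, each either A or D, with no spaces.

Simulating step by step:
  req#1 t=4ms: ALLOW
  req#2 t=4ms: ALLOW
  req#3 t=4ms: ALLOW
  req#4 t=4ms: ALLOW
  req#5 t=4ms: ALLOW
  req#6 t=4ms: ALLOW
  req#7 t=4ms: ALLOW
  req#8 t=4ms: DENY

Answer: AAAAAAAD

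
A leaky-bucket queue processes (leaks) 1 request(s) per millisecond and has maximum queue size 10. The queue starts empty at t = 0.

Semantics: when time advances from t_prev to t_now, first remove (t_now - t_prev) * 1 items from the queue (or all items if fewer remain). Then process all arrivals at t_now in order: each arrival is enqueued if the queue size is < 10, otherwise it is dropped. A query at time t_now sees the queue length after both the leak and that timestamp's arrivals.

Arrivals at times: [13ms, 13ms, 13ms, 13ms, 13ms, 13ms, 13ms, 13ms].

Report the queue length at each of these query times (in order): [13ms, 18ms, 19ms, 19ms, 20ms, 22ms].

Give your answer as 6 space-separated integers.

Answer: 8 3 2 2 1 0

Derivation:
Queue lengths at query times:
  query t=13ms: backlog = 8
  query t=18ms: backlog = 3
  query t=19ms: backlog = 2
  query t=19ms: backlog = 2
  query t=20ms: backlog = 1
  query t=22ms: backlog = 0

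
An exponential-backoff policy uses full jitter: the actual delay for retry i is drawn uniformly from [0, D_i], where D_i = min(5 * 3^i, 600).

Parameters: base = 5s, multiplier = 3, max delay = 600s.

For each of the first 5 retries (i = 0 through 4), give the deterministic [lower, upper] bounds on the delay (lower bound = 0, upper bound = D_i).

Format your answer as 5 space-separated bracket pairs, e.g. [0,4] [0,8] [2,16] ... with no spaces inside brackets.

Answer: [0,5] [0,15] [0,45] [0,135] [0,405]

Derivation:
Computing bounds per retry:
  i=0: D_i=min(5*3^0,600)=5, bounds=[0,5]
  i=1: D_i=min(5*3^1,600)=15, bounds=[0,15]
  i=2: D_i=min(5*3^2,600)=45, bounds=[0,45]
  i=3: D_i=min(5*3^3,600)=135, bounds=[0,135]
  i=4: D_i=min(5*3^4,600)=405, bounds=[0,405]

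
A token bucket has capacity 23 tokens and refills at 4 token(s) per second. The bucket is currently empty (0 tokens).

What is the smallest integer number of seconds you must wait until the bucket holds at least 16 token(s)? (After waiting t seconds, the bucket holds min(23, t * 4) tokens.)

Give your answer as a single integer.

Answer: 4

Derivation:
Need t * 4 >= 16, so t >= 16/4.
Smallest integer t = ceil(16/4) = 4.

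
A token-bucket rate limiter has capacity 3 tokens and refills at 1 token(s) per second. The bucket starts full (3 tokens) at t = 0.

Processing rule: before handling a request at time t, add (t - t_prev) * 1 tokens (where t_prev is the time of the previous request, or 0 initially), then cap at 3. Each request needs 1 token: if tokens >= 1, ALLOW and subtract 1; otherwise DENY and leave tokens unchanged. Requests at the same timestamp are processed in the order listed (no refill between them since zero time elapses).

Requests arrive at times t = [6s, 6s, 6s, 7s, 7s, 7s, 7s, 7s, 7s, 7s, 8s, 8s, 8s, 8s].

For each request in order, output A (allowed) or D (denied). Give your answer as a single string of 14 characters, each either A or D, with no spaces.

Answer: AAAADDDDDDADDD

Derivation:
Simulating step by step:
  req#1 t=6s: ALLOW
  req#2 t=6s: ALLOW
  req#3 t=6s: ALLOW
  req#4 t=7s: ALLOW
  req#5 t=7s: DENY
  req#6 t=7s: DENY
  req#7 t=7s: DENY
  req#8 t=7s: DENY
  req#9 t=7s: DENY
  req#10 t=7s: DENY
  req#11 t=8s: ALLOW
  req#12 t=8s: DENY
  req#13 t=8s: DENY
  req#14 t=8s: DENY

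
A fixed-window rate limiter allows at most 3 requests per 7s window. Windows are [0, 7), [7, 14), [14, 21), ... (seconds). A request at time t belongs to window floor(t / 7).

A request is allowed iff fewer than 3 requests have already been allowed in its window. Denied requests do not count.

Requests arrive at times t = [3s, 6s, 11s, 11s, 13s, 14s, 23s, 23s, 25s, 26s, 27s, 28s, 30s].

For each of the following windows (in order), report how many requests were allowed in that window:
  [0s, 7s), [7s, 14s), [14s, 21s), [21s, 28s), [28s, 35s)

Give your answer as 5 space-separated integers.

Processing requests:
  req#1 t=3s (window 0): ALLOW
  req#2 t=6s (window 0): ALLOW
  req#3 t=11s (window 1): ALLOW
  req#4 t=11s (window 1): ALLOW
  req#5 t=13s (window 1): ALLOW
  req#6 t=14s (window 2): ALLOW
  req#7 t=23s (window 3): ALLOW
  req#8 t=23s (window 3): ALLOW
  req#9 t=25s (window 3): ALLOW
  req#10 t=26s (window 3): DENY
  req#11 t=27s (window 3): DENY
  req#12 t=28s (window 4): ALLOW
  req#13 t=30s (window 4): ALLOW

Allowed counts by window: 2 3 1 3 2

Answer: 2 3 1 3 2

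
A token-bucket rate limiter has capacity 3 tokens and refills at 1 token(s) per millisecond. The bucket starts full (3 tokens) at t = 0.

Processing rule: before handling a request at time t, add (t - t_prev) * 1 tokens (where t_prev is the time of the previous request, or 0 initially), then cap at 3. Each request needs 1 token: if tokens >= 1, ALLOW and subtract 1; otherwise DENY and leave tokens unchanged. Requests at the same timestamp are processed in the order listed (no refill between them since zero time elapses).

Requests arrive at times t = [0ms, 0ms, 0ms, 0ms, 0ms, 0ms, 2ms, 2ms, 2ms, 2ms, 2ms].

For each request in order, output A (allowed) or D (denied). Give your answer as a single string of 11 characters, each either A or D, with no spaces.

Simulating step by step:
  req#1 t=0ms: ALLOW
  req#2 t=0ms: ALLOW
  req#3 t=0ms: ALLOW
  req#4 t=0ms: DENY
  req#5 t=0ms: DENY
  req#6 t=0ms: DENY
  req#7 t=2ms: ALLOW
  req#8 t=2ms: ALLOW
  req#9 t=2ms: DENY
  req#10 t=2ms: DENY
  req#11 t=2ms: DENY

Answer: AAADDDAADDD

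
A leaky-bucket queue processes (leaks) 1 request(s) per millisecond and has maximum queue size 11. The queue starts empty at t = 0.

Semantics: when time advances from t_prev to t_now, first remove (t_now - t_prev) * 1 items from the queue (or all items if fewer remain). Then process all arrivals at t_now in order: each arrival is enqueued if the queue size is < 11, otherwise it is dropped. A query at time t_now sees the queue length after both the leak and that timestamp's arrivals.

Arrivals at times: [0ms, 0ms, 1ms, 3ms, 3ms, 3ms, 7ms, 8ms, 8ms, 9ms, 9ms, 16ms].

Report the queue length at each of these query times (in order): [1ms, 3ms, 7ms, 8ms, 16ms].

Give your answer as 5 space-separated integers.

Queue lengths at query times:
  query t=1ms: backlog = 2
  query t=3ms: backlog = 3
  query t=7ms: backlog = 1
  query t=8ms: backlog = 2
  query t=16ms: backlog = 1

Answer: 2 3 1 2 1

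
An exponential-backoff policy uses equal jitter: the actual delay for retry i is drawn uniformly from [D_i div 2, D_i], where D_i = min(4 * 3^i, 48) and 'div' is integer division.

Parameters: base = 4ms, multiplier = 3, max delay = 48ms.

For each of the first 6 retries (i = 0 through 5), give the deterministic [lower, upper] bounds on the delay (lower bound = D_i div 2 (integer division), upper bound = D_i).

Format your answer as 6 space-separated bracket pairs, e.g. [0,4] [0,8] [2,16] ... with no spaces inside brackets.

Answer: [2,4] [6,12] [18,36] [24,48] [24,48] [24,48]

Derivation:
Computing bounds per retry:
  i=0: D_i=min(4*3^0,48)=4, bounds=[2,4]
  i=1: D_i=min(4*3^1,48)=12, bounds=[6,12]
  i=2: D_i=min(4*3^2,48)=36, bounds=[18,36]
  i=3: D_i=min(4*3^3,48)=48, bounds=[24,48]
  i=4: D_i=min(4*3^4,48)=48, bounds=[24,48]
  i=5: D_i=min(4*3^5,48)=48, bounds=[24,48]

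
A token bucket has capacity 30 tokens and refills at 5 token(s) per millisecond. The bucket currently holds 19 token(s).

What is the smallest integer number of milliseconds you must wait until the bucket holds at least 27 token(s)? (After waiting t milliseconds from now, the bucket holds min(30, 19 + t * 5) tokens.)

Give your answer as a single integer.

Need 19 + t * 5 >= 27, so t >= 8/5.
Smallest integer t = ceil(8/5) = 2.

Answer: 2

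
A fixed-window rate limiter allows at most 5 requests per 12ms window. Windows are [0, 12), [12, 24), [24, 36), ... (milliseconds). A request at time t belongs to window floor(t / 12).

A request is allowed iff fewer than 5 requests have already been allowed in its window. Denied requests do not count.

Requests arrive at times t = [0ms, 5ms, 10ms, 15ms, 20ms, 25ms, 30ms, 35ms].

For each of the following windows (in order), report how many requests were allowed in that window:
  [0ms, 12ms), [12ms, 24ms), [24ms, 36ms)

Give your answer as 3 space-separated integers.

Processing requests:
  req#1 t=0ms (window 0): ALLOW
  req#2 t=5ms (window 0): ALLOW
  req#3 t=10ms (window 0): ALLOW
  req#4 t=15ms (window 1): ALLOW
  req#5 t=20ms (window 1): ALLOW
  req#6 t=25ms (window 2): ALLOW
  req#7 t=30ms (window 2): ALLOW
  req#8 t=35ms (window 2): ALLOW

Allowed counts by window: 3 2 3

Answer: 3 2 3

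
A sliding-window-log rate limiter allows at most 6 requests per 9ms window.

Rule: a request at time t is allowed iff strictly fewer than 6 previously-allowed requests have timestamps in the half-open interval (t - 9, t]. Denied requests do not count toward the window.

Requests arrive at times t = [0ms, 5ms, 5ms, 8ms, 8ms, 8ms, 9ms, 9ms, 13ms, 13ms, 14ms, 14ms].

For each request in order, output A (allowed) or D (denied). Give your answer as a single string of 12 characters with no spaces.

Tracking allowed requests in the window:
  req#1 t=0ms: ALLOW
  req#2 t=5ms: ALLOW
  req#3 t=5ms: ALLOW
  req#4 t=8ms: ALLOW
  req#5 t=8ms: ALLOW
  req#6 t=8ms: ALLOW
  req#7 t=9ms: ALLOW
  req#8 t=9ms: DENY
  req#9 t=13ms: DENY
  req#10 t=13ms: DENY
  req#11 t=14ms: ALLOW
  req#12 t=14ms: ALLOW

Answer: AAAAAAADDDAA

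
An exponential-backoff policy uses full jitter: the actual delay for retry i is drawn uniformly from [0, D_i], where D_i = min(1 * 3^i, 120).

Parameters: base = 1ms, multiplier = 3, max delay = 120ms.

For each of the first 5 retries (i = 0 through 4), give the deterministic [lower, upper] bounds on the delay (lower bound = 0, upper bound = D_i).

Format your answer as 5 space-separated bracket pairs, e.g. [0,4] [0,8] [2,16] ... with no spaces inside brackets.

Computing bounds per retry:
  i=0: D_i=min(1*3^0,120)=1, bounds=[0,1]
  i=1: D_i=min(1*3^1,120)=3, bounds=[0,3]
  i=2: D_i=min(1*3^2,120)=9, bounds=[0,9]
  i=3: D_i=min(1*3^3,120)=27, bounds=[0,27]
  i=4: D_i=min(1*3^4,120)=81, bounds=[0,81]

Answer: [0,1] [0,3] [0,9] [0,27] [0,81]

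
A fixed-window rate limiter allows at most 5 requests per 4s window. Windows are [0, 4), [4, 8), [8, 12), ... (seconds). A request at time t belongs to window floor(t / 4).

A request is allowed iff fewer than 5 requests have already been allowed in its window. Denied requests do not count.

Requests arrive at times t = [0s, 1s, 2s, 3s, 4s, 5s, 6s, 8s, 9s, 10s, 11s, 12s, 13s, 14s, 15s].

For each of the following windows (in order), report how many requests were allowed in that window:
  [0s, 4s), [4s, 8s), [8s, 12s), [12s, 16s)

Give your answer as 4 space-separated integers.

Answer: 4 3 4 4

Derivation:
Processing requests:
  req#1 t=0s (window 0): ALLOW
  req#2 t=1s (window 0): ALLOW
  req#3 t=2s (window 0): ALLOW
  req#4 t=3s (window 0): ALLOW
  req#5 t=4s (window 1): ALLOW
  req#6 t=5s (window 1): ALLOW
  req#7 t=6s (window 1): ALLOW
  req#8 t=8s (window 2): ALLOW
  req#9 t=9s (window 2): ALLOW
  req#10 t=10s (window 2): ALLOW
  req#11 t=11s (window 2): ALLOW
  req#12 t=12s (window 3): ALLOW
  req#13 t=13s (window 3): ALLOW
  req#14 t=14s (window 3): ALLOW
  req#15 t=15s (window 3): ALLOW

Allowed counts by window: 4 3 4 4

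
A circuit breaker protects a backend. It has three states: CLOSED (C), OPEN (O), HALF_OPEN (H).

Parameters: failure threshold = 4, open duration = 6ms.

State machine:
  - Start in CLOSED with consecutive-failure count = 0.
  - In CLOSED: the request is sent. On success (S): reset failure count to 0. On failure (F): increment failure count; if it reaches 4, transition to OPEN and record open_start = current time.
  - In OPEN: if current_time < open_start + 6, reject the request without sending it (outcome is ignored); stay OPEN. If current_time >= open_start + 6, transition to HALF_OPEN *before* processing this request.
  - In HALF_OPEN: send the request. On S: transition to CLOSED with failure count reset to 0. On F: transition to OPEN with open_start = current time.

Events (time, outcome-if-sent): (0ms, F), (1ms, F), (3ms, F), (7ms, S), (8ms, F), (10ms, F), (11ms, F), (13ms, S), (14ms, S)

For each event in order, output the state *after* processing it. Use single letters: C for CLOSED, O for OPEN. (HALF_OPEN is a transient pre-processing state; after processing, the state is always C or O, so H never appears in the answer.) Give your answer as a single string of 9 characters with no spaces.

State after each event:
  event#1 t=0ms outcome=F: state=CLOSED
  event#2 t=1ms outcome=F: state=CLOSED
  event#3 t=3ms outcome=F: state=CLOSED
  event#4 t=7ms outcome=S: state=CLOSED
  event#5 t=8ms outcome=F: state=CLOSED
  event#6 t=10ms outcome=F: state=CLOSED
  event#7 t=11ms outcome=F: state=CLOSED
  event#8 t=13ms outcome=S: state=CLOSED
  event#9 t=14ms outcome=S: state=CLOSED

Answer: CCCCCCCCC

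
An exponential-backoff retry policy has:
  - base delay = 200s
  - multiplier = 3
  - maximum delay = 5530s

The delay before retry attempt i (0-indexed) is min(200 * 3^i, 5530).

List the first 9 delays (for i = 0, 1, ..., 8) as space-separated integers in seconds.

Answer: 200 600 1800 5400 5530 5530 5530 5530 5530

Derivation:
Computing each delay:
  i=0: min(200*3^0, 5530) = 200
  i=1: min(200*3^1, 5530) = 600
  i=2: min(200*3^2, 5530) = 1800
  i=3: min(200*3^3, 5530) = 5400
  i=4: min(200*3^4, 5530) = 5530
  i=5: min(200*3^5, 5530) = 5530
  i=6: min(200*3^6, 5530) = 5530
  i=7: min(200*3^7, 5530) = 5530
  i=8: min(200*3^8, 5530) = 5530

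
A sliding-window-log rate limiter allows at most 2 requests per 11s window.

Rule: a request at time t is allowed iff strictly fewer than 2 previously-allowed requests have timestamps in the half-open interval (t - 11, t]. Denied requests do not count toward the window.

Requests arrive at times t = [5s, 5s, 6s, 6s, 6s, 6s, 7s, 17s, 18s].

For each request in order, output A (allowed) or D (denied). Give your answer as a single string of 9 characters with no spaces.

Tracking allowed requests in the window:
  req#1 t=5s: ALLOW
  req#2 t=5s: ALLOW
  req#3 t=6s: DENY
  req#4 t=6s: DENY
  req#5 t=6s: DENY
  req#6 t=6s: DENY
  req#7 t=7s: DENY
  req#8 t=17s: ALLOW
  req#9 t=18s: ALLOW

Answer: AADDDDDAA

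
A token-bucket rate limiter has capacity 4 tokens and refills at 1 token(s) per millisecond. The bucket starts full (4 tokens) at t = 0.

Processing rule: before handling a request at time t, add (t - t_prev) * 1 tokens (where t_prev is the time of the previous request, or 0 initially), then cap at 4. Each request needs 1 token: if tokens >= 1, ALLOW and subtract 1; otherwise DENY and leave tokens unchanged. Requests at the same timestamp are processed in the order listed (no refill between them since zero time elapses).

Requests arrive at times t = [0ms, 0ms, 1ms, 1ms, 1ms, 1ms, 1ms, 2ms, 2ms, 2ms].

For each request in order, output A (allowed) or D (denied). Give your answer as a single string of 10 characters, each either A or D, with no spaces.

Simulating step by step:
  req#1 t=0ms: ALLOW
  req#2 t=0ms: ALLOW
  req#3 t=1ms: ALLOW
  req#4 t=1ms: ALLOW
  req#5 t=1ms: ALLOW
  req#6 t=1ms: DENY
  req#7 t=1ms: DENY
  req#8 t=2ms: ALLOW
  req#9 t=2ms: DENY
  req#10 t=2ms: DENY

Answer: AAAAADDADD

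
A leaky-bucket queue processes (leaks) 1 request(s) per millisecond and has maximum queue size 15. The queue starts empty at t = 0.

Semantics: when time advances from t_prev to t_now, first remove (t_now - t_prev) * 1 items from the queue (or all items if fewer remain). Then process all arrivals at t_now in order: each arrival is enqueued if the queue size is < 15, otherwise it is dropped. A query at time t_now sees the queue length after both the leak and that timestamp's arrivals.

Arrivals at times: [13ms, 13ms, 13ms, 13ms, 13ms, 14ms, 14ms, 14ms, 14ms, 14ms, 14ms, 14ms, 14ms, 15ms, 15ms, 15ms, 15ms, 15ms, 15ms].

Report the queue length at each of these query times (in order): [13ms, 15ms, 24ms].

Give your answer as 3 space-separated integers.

Queue lengths at query times:
  query t=13ms: backlog = 5
  query t=15ms: backlog = 15
  query t=24ms: backlog = 6

Answer: 5 15 6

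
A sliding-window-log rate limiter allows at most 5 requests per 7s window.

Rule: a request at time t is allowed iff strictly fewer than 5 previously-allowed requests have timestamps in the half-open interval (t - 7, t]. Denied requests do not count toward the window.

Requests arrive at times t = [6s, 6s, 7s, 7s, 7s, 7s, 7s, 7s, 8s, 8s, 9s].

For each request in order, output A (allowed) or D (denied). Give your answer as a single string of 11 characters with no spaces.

Answer: AAAAADDDDDD

Derivation:
Tracking allowed requests in the window:
  req#1 t=6s: ALLOW
  req#2 t=6s: ALLOW
  req#3 t=7s: ALLOW
  req#4 t=7s: ALLOW
  req#5 t=7s: ALLOW
  req#6 t=7s: DENY
  req#7 t=7s: DENY
  req#8 t=7s: DENY
  req#9 t=8s: DENY
  req#10 t=8s: DENY
  req#11 t=9s: DENY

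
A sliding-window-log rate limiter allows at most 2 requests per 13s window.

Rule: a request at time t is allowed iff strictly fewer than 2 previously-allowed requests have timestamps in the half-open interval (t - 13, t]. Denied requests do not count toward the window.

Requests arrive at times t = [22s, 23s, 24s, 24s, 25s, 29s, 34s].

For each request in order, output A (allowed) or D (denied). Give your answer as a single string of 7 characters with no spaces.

Tracking allowed requests in the window:
  req#1 t=22s: ALLOW
  req#2 t=23s: ALLOW
  req#3 t=24s: DENY
  req#4 t=24s: DENY
  req#5 t=25s: DENY
  req#6 t=29s: DENY
  req#7 t=34s: DENY

Answer: AADDDDD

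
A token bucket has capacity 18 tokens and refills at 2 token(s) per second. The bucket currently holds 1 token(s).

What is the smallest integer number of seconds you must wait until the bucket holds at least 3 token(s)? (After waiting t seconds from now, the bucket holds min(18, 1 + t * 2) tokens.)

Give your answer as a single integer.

Answer: 1

Derivation:
Need 1 + t * 2 >= 3, so t >= 2/2.
Smallest integer t = ceil(2/2) = 1.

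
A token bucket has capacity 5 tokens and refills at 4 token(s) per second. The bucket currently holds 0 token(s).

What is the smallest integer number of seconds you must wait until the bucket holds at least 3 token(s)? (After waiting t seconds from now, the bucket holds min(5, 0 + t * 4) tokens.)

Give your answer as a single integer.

Need 0 + t * 4 >= 3, so t >= 3/4.
Smallest integer t = ceil(3/4) = 1.

Answer: 1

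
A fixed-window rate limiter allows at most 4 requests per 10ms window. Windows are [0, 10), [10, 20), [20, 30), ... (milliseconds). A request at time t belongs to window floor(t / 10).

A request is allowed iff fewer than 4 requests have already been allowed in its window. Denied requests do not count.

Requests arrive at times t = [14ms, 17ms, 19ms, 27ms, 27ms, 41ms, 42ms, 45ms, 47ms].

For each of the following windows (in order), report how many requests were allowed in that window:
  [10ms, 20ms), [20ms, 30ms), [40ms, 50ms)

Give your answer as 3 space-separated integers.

Processing requests:
  req#1 t=14ms (window 1): ALLOW
  req#2 t=17ms (window 1): ALLOW
  req#3 t=19ms (window 1): ALLOW
  req#4 t=27ms (window 2): ALLOW
  req#5 t=27ms (window 2): ALLOW
  req#6 t=41ms (window 4): ALLOW
  req#7 t=42ms (window 4): ALLOW
  req#8 t=45ms (window 4): ALLOW
  req#9 t=47ms (window 4): ALLOW

Allowed counts by window: 3 2 4

Answer: 3 2 4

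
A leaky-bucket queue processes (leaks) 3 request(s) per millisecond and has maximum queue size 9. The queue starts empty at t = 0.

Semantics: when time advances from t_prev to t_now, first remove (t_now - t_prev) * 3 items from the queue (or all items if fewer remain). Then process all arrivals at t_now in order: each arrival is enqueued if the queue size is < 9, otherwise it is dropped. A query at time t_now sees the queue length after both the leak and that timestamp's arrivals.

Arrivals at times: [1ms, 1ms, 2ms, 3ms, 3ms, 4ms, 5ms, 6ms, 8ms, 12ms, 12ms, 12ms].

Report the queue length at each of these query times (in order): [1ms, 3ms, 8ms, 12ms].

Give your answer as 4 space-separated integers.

Queue lengths at query times:
  query t=1ms: backlog = 2
  query t=3ms: backlog = 2
  query t=8ms: backlog = 1
  query t=12ms: backlog = 3

Answer: 2 2 1 3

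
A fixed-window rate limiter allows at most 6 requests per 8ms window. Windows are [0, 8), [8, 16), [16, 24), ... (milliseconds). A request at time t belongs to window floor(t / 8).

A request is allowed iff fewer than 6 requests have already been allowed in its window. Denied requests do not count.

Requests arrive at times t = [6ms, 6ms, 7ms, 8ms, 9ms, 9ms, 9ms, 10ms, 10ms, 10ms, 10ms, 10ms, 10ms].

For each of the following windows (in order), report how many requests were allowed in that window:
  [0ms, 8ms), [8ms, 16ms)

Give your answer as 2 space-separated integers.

Answer: 3 6

Derivation:
Processing requests:
  req#1 t=6ms (window 0): ALLOW
  req#2 t=6ms (window 0): ALLOW
  req#3 t=7ms (window 0): ALLOW
  req#4 t=8ms (window 1): ALLOW
  req#5 t=9ms (window 1): ALLOW
  req#6 t=9ms (window 1): ALLOW
  req#7 t=9ms (window 1): ALLOW
  req#8 t=10ms (window 1): ALLOW
  req#9 t=10ms (window 1): ALLOW
  req#10 t=10ms (window 1): DENY
  req#11 t=10ms (window 1): DENY
  req#12 t=10ms (window 1): DENY
  req#13 t=10ms (window 1): DENY

Allowed counts by window: 3 6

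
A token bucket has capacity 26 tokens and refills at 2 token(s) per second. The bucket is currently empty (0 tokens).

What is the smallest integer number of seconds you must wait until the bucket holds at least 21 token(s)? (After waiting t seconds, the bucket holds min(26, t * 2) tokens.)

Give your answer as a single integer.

Need t * 2 >= 21, so t >= 21/2.
Smallest integer t = ceil(21/2) = 11.

Answer: 11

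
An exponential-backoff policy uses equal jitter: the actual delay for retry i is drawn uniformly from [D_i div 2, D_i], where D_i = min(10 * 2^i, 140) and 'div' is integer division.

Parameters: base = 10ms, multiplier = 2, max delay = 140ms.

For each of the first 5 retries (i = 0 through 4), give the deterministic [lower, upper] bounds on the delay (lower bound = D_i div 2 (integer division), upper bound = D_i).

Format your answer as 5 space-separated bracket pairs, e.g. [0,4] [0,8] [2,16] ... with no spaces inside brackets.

Computing bounds per retry:
  i=0: D_i=min(10*2^0,140)=10, bounds=[5,10]
  i=1: D_i=min(10*2^1,140)=20, bounds=[10,20]
  i=2: D_i=min(10*2^2,140)=40, bounds=[20,40]
  i=3: D_i=min(10*2^3,140)=80, bounds=[40,80]
  i=4: D_i=min(10*2^4,140)=140, bounds=[70,140]

Answer: [5,10] [10,20] [20,40] [40,80] [70,140]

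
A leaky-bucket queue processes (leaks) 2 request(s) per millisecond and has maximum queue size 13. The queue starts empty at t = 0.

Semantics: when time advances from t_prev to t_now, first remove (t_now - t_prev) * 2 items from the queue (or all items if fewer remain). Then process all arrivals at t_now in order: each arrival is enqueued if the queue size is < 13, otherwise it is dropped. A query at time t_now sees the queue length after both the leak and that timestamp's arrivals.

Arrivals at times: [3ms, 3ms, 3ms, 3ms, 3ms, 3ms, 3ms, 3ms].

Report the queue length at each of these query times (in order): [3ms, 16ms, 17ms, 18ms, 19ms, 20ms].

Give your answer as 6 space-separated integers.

Queue lengths at query times:
  query t=3ms: backlog = 8
  query t=16ms: backlog = 0
  query t=17ms: backlog = 0
  query t=18ms: backlog = 0
  query t=19ms: backlog = 0
  query t=20ms: backlog = 0

Answer: 8 0 0 0 0 0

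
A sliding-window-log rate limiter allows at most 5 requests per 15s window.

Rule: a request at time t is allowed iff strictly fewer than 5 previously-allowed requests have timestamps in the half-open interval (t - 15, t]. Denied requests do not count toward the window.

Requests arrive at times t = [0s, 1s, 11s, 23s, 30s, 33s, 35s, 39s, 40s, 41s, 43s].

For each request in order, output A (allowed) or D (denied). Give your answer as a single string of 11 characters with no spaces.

Answer: AAAAAAAAADD

Derivation:
Tracking allowed requests in the window:
  req#1 t=0s: ALLOW
  req#2 t=1s: ALLOW
  req#3 t=11s: ALLOW
  req#4 t=23s: ALLOW
  req#5 t=30s: ALLOW
  req#6 t=33s: ALLOW
  req#7 t=35s: ALLOW
  req#8 t=39s: ALLOW
  req#9 t=40s: ALLOW
  req#10 t=41s: DENY
  req#11 t=43s: DENY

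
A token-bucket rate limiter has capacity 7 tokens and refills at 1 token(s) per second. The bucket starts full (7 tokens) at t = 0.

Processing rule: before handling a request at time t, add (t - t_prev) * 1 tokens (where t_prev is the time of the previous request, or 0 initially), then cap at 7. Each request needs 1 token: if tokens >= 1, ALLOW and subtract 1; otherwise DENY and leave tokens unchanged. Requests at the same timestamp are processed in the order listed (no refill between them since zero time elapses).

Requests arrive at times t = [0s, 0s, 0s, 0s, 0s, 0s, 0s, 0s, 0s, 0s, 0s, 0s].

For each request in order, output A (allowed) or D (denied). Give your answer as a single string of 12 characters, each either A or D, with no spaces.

Answer: AAAAAAADDDDD

Derivation:
Simulating step by step:
  req#1 t=0s: ALLOW
  req#2 t=0s: ALLOW
  req#3 t=0s: ALLOW
  req#4 t=0s: ALLOW
  req#5 t=0s: ALLOW
  req#6 t=0s: ALLOW
  req#7 t=0s: ALLOW
  req#8 t=0s: DENY
  req#9 t=0s: DENY
  req#10 t=0s: DENY
  req#11 t=0s: DENY
  req#12 t=0s: DENY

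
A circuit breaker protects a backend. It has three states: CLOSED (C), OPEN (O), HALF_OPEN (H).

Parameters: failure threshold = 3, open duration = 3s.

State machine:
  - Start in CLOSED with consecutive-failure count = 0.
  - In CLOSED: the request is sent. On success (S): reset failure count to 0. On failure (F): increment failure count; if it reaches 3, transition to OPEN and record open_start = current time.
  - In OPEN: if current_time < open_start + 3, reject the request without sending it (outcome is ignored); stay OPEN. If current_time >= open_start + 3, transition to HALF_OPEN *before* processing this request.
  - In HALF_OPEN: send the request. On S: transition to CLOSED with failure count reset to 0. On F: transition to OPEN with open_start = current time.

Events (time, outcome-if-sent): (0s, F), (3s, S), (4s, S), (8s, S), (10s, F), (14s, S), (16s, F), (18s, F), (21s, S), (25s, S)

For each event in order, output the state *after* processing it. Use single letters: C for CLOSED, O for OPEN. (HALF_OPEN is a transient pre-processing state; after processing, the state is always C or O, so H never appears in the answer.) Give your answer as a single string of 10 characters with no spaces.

Answer: CCCCCCCCCC

Derivation:
State after each event:
  event#1 t=0s outcome=F: state=CLOSED
  event#2 t=3s outcome=S: state=CLOSED
  event#3 t=4s outcome=S: state=CLOSED
  event#4 t=8s outcome=S: state=CLOSED
  event#5 t=10s outcome=F: state=CLOSED
  event#6 t=14s outcome=S: state=CLOSED
  event#7 t=16s outcome=F: state=CLOSED
  event#8 t=18s outcome=F: state=CLOSED
  event#9 t=21s outcome=S: state=CLOSED
  event#10 t=25s outcome=S: state=CLOSED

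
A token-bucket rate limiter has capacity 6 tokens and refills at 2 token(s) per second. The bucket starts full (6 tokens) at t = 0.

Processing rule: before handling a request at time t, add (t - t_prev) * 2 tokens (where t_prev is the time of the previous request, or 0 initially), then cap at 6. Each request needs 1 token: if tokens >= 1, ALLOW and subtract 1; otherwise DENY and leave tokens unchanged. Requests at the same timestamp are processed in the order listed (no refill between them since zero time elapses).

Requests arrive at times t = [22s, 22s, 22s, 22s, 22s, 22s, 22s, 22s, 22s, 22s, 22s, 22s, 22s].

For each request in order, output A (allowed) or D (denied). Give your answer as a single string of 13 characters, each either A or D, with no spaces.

Answer: AAAAAADDDDDDD

Derivation:
Simulating step by step:
  req#1 t=22s: ALLOW
  req#2 t=22s: ALLOW
  req#3 t=22s: ALLOW
  req#4 t=22s: ALLOW
  req#5 t=22s: ALLOW
  req#6 t=22s: ALLOW
  req#7 t=22s: DENY
  req#8 t=22s: DENY
  req#9 t=22s: DENY
  req#10 t=22s: DENY
  req#11 t=22s: DENY
  req#12 t=22s: DENY
  req#13 t=22s: DENY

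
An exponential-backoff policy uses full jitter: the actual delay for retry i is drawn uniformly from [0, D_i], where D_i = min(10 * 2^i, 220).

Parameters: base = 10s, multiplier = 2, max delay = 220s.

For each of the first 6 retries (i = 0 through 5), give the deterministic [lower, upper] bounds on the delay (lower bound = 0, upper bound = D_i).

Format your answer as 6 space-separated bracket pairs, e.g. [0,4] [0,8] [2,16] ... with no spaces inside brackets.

Computing bounds per retry:
  i=0: D_i=min(10*2^0,220)=10, bounds=[0,10]
  i=1: D_i=min(10*2^1,220)=20, bounds=[0,20]
  i=2: D_i=min(10*2^2,220)=40, bounds=[0,40]
  i=3: D_i=min(10*2^3,220)=80, bounds=[0,80]
  i=4: D_i=min(10*2^4,220)=160, bounds=[0,160]
  i=5: D_i=min(10*2^5,220)=220, bounds=[0,220]

Answer: [0,10] [0,20] [0,40] [0,80] [0,160] [0,220]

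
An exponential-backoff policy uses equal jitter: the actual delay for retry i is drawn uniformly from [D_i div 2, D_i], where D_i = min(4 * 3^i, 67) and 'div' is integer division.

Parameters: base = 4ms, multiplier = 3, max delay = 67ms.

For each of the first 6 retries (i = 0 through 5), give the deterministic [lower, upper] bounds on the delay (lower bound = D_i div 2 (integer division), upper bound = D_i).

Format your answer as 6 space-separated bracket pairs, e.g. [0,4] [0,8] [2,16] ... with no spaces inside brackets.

Computing bounds per retry:
  i=0: D_i=min(4*3^0,67)=4, bounds=[2,4]
  i=1: D_i=min(4*3^1,67)=12, bounds=[6,12]
  i=2: D_i=min(4*3^2,67)=36, bounds=[18,36]
  i=3: D_i=min(4*3^3,67)=67, bounds=[33,67]
  i=4: D_i=min(4*3^4,67)=67, bounds=[33,67]
  i=5: D_i=min(4*3^5,67)=67, bounds=[33,67]

Answer: [2,4] [6,12] [18,36] [33,67] [33,67] [33,67]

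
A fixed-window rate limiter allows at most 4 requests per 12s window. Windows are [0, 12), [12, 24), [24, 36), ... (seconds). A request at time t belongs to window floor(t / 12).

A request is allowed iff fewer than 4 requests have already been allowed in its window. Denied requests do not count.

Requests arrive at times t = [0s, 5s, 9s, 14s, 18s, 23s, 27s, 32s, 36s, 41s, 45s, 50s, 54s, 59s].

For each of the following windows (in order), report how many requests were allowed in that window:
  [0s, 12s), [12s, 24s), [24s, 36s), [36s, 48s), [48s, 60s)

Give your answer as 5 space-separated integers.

Processing requests:
  req#1 t=0s (window 0): ALLOW
  req#2 t=5s (window 0): ALLOW
  req#3 t=9s (window 0): ALLOW
  req#4 t=14s (window 1): ALLOW
  req#5 t=18s (window 1): ALLOW
  req#6 t=23s (window 1): ALLOW
  req#7 t=27s (window 2): ALLOW
  req#8 t=32s (window 2): ALLOW
  req#9 t=36s (window 3): ALLOW
  req#10 t=41s (window 3): ALLOW
  req#11 t=45s (window 3): ALLOW
  req#12 t=50s (window 4): ALLOW
  req#13 t=54s (window 4): ALLOW
  req#14 t=59s (window 4): ALLOW

Allowed counts by window: 3 3 2 3 3

Answer: 3 3 2 3 3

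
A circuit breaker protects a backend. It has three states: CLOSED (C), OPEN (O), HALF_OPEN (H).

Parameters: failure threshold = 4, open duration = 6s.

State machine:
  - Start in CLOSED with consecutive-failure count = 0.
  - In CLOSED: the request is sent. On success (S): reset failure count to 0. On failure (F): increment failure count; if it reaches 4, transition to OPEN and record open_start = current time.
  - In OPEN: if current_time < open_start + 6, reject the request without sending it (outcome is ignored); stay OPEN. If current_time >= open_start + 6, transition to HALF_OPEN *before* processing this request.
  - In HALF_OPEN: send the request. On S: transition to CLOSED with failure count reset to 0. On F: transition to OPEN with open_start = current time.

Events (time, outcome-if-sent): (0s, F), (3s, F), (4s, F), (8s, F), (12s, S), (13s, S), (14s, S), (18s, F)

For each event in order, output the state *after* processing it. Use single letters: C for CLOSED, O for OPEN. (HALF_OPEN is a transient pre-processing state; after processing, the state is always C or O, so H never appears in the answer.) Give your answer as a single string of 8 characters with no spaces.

Answer: CCCOOOCC

Derivation:
State after each event:
  event#1 t=0s outcome=F: state=CLOSED
  event#2 t=3s outcome=F: state=CLOSED
  event#3 t=4s outcome=F: state=CLOSED
  event#4 t=8s outcome=F: state=OPEN
  event#5 t=12s outcome=S: state=OPEN
  event#6 t=13s outcome=S: state=OPEN
  event#7 t=14s outcome=S: state=CLOSED
  event#8 t=18s outcome=F: state=CLOSED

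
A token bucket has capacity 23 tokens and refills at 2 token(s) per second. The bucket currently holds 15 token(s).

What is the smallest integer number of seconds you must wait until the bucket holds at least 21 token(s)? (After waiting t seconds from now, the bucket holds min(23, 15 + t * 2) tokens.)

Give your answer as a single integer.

Answer: 3

Derivation:
Need 15 + t * 2 >= 21, so t >= 6/2.
Smallest integer t = ceil(6/2) = 3.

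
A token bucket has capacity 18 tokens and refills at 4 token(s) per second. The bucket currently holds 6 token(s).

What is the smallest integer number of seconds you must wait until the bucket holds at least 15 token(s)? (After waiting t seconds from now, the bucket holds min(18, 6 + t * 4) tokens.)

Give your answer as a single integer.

Need 6 + t * 4 >= 15, so t >= 9/4.
Smallest integer t = ceil(9/4) = 3.

Answer: 3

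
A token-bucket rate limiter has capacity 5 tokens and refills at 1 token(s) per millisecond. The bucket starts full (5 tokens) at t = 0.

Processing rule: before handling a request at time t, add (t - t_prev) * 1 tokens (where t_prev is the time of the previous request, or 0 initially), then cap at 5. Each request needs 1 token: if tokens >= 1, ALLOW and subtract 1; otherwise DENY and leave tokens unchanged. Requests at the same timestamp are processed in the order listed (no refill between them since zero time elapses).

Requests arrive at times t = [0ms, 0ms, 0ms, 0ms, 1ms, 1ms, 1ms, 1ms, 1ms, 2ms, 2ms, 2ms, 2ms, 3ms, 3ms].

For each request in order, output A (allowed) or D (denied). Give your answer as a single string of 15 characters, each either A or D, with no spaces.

Answer: AAAAAADDDADDDAD

Derivation:
Simulating step by step:
  req#1 t=0ms: ALLOW
  req#2 t=0ms: ALLOW
  req#3 t=0ms: ALLOW
  req#4 t=0ms: ALLOW
  req#5 t=1ms: ALLOW
  req#6 t=1ms: ALLOW
  req#7 t=1ms: DENY
  req#8 t=1ms: DENY
  req#9 t=1ms: DENY
  req#10 t=2ms: ALLOW
  req#11 t=2ms: DENY
  req#12 t=2ms: DENY
  req#13 t=2ms: DENY
  req#14 t=3ms: ALLOW
  req#15 t=3ms: DENY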